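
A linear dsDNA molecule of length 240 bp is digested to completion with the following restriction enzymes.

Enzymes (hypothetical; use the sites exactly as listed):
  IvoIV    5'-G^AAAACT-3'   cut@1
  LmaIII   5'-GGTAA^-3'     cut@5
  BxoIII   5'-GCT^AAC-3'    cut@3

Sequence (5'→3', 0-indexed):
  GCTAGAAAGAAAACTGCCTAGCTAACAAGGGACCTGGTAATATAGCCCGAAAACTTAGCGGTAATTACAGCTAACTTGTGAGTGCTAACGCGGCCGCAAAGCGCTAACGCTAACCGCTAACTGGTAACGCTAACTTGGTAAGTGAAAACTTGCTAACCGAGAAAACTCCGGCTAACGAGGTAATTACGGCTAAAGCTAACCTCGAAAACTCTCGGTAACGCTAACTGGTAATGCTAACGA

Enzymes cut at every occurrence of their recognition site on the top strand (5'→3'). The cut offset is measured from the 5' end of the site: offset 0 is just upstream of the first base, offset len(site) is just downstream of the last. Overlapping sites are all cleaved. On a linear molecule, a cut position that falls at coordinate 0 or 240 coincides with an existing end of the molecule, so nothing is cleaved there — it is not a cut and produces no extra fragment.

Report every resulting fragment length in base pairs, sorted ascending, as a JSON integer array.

[3,4,4,4,5,6,7,7,7,8,9,9,9,9,10,10,10,12,14,14,14,14,15,17,19]

Site scan:
  IvoIV (GAAAACT, off=1): starts [8, 48, 143, 160, 203] → cuts [9, 49, 144, 161, 204]
  LmaIII (GGTAA, off=5): starts [35, 59, 122, 136, 178, 213, 226] → cuts [40, 64, 127, 141, 183, 218, 231]
  BxoIII (GCTAAC, off=3): starts [20, 69, 83, 102, 108, 115, 128, 151, 170, 194, 219, 232] → cuts [23, 72, 86, 105, 111, 118, 131, 154, 173, 197, 222, 235]

All cut coordinates (distinct, sorted): [9, 23, 40, 49, 64, 72, 86, 105, 111, 118, 127, 131, 141, 144, 154, 161, 173, 183, 197, 204, 218, 222, 231, 235]

Fragments:
  [0,9): 9 bp
  [9,23): 14 bp
  [23,40): 17 bp
  [40,49): 9 bp
  [49,64): 15 bp
  [64,72): 8 bp
  [72,86): 14 bp
  [86,105): 19 bp
  [105,111): 6 bp
  [111,118): 7 bp
  [118,127): 9 bp
  [127,131): 4 bp
  [131,141): 10 bp
  [141,144): 3 bp
  [144,154): 10 bp
  [154,161): 7 bp
  [161,173): 12 bp
  [173,183): 10 bp
  [183,197): 14 bp
  [197,204): 7 bp
  [204,218): 14 bp
  [218,222): 4 bp
  [222,231): 9 bp
  [231,235): 4 bp
  [235,240): 5 bp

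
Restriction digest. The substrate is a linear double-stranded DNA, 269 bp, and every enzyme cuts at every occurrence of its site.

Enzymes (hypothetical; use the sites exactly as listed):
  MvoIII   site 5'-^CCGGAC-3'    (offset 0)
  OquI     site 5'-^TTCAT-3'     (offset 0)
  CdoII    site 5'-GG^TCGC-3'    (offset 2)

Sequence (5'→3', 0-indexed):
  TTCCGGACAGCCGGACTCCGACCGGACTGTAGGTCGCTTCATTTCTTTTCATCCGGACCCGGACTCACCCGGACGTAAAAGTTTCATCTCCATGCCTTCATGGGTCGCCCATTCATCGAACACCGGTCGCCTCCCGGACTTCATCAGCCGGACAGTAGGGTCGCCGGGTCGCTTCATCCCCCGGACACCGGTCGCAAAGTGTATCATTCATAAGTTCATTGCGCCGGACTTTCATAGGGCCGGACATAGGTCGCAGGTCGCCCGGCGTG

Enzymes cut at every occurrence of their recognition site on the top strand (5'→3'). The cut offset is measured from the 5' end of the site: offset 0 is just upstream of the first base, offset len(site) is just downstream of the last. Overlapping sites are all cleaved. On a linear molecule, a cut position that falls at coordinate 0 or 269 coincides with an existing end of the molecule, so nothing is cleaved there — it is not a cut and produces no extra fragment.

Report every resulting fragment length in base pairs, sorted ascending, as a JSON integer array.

[2,4,4,5,6,6,7,7,7,7,8,8,8,8,8,8,9,9,10,10,11,11,11,12,12,13,14,14,15,15]

Per-enzyme occurrences:
  MvoIII (CCGGAC, off=0): starts [2, 10, 21, 52, 58, 68, 133, 147, 180, 223, 239] → cuts [2, 10, 21, 52, 58, 68, 133, 147, 180, 223, 239]
  OquI (TTCAT, off=0): starts [37, 47, 82, 96, 111, 139, 172, 206, 214, 230] → cuts [37, 47, 82, 96, 111, 139, 172, 206, 214, 230]
  CdoII (GGTCGC, off=2): starts [31, 102, 124, 158, 166, 189, 248, 255] → cuts [33, 104, 126, 160, 168, 191, 250, 257]

All cut coordinates (distinct, sorted): [2, 10, 21, 33, 37, 47, 52, 58, 68, 82, 96, 104, 111, 126, 133, 139, 147, 160, 168, 172, 180, 191, 206, 214, 223, 230, 239, 250, 257]

Fragments:
  [0,2): 2 bp
  [2,10): 8 bp
  [10,21): 11 bp
  [21,33): 12 bp
  [33,37): 4 bp
  [37,47): 10 bp
  [47,52): 5 bp
  [52,58): 6 bp
  [58,68): 10 bp
  [68,82): 14 bp
  [82,96): 14 bp
  [96,104): 8 bp
  [104,111): 7 bp
  [111,126): 15 bp
  [126,133): 7 bp
  [133,139): 6 bp
  [139,147): 8 bp
  [147,160): 13 bp
  [160,168): 8 bp
  [168,172): 4 bp
  [172,180): 8 bp
  [180,191): 11 bp
  [191,206): 15 bp
  [206,214): 8 bp
  [214,223): 9 bp
  [223,230): 7 bp
  [230,239): 9 bp
  [239,250): 11 bp
  [250,257): 7 bp
  [257,269): 12 bp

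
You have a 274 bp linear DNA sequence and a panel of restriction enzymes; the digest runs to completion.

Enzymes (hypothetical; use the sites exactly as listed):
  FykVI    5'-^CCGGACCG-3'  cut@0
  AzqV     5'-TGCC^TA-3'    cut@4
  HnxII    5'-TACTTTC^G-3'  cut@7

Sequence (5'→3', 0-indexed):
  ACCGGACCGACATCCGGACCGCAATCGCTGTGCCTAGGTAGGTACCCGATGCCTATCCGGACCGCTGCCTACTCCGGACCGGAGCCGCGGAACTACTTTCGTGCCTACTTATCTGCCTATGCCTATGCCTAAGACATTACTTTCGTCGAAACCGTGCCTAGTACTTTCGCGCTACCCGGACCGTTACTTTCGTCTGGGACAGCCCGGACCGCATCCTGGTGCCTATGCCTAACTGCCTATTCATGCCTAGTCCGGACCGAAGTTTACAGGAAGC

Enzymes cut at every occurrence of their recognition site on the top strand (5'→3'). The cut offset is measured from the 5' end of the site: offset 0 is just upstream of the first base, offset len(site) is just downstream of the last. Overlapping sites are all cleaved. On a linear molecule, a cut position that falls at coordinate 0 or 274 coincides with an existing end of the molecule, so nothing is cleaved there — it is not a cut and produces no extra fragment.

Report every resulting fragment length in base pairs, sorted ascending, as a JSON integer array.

Site scan:
  FykVI (CCGGACCG, off=0): starts [1, 13, 56, 73, 175, 203, 251] → cuts [1, 13, 56, 73, 175, 203, 251]
  AzqV (TGCCTA, off=4): starts [30, 49, 65, 101, 113, 119, 125, 154, 219, 225, 233, 243] → cuts [34, 53, 69, 105, 117, 123, 129, 158, 223, 229, 237, 247]
  HnxII (TACTTTCG, off=7): starts [93, 137, 161, 184] → cuts [100, 144, 168, 191]

All cut coordinates (distinct, sorted): [1, 13, 34, 53, 56, 69, 73, 100, 105, 117, 123, 129, 144, 158, 168, 175, 191, 203, 223, 229, 237, 247, 251]

Fragments:
  [0,1): 1 bp
  [1,13): 12 bp
  [13,34): 21 bp
  [34,53): 19 bp
  [53,56): 3 bp
  [56,69): 13 bp
  [69,73): 4 bp
  [73,100): 27 bp
  [100,105): 5 bp
  [105,117): 12 bp
  [117,123): 6 bp
  [123,129): 6 bp
  [129,144): 15 bp
  [144,158): 14 bp
  [158,168): 10 bp
  [168,175): 7 bp
  [175,191): 16 bp
  [191,203): 12 bp
  [203,223): 20 bp
  [223,229): 6 bp
  [229,237): 8 bp
  [237,247): 10 bp
  [247,251): 4 bp
  [251,274): 23 bp

[1,3,4,4,5,6,6,6,7,8,10,10,12,12,12,13,14,15,16,19,20,21,23,27]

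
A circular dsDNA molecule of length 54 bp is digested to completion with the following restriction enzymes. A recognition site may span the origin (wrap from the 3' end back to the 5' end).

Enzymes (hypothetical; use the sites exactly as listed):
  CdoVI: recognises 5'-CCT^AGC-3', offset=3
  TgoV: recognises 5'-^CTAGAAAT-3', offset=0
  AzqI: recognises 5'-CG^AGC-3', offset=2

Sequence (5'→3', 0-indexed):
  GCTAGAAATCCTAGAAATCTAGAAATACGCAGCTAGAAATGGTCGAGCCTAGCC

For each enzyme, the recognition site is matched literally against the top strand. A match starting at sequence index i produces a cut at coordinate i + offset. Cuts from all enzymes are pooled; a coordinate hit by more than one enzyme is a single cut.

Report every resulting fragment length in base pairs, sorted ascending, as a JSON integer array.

Site scan:
  CdoVI (CCTAGC, off=3): starts [47] → cuts [50]
  TgoV (CTAGAAAT, off=0): starts [1, 10, 18, 32] → cuts [1, 10, 18, 32]
  AzqI (CGAGC, off=2): starts [43] → cuts [45]

All cut coordinates (distinct, sorted): [1, 10, 18, 32, 45, 50]

Fragments:
  1→10: 9 bp
  10→18: 8 bp
  18→32: 14 bp
  32→45: 13 bp
  45→50: 5 bp
  50→1 (wrap): 54-50+1 = 5 bp

[5,5,8,9,13,14]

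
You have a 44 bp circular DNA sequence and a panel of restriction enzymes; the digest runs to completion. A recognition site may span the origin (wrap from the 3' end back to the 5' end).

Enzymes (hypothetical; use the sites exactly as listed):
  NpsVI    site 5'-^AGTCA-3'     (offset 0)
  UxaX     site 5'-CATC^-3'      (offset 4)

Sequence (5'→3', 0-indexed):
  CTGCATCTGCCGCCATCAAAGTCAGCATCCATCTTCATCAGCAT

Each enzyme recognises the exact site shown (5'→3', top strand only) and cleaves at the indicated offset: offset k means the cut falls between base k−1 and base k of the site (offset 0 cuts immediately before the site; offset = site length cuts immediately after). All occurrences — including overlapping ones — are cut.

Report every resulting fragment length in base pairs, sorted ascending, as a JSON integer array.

Site scan:
  NpsVI AGTCA/0: at [19] ⇒ [19]
  UxaX CATC/4: at [3, 13, 25, 29, 35, 41] ⇒ [1, 7, 17, 29, 33, 39]

All cut coordinates (distinct, sorted): [1, 7, 17, 19, 29, 33, 39]

Fragment lengths:
  1→7: 6 bp
  7→17: 10 bp
  17→19: 2 bp
  19→29: 10 bp
  29→33: 4 bp
  33→39: 6 bp
  39→1 (wrap): 44-39+1 = 6 bp

[2,4,6,6,6,10,10]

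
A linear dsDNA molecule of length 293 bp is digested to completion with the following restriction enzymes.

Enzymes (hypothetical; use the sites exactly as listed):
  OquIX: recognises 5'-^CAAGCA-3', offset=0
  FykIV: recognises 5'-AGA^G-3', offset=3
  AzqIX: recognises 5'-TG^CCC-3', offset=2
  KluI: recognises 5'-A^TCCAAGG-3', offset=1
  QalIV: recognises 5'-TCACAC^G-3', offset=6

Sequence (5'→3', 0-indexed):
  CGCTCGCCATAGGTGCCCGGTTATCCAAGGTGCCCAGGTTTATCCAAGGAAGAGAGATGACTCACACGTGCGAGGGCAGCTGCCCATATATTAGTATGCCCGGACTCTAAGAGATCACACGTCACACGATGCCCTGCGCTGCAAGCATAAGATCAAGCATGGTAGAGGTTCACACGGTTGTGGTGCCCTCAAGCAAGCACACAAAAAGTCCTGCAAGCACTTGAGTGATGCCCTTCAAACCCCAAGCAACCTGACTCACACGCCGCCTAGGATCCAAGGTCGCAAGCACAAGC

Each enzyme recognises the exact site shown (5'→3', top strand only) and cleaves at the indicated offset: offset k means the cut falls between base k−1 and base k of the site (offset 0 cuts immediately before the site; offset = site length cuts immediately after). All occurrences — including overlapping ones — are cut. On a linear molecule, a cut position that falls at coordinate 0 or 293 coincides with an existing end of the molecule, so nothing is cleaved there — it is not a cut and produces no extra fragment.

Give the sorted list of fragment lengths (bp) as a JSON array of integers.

[2,4,4,4,7,8,8,9,9,10,10,10,10,11,11,11,12,12,12,13,14,15,15,16,17,19,20]

Site scan:
  OquIX (CAAGCA, off=0): starts [141, 153, 189, 193, 213, 242, 282] → cuts [141, 153, 189, 193, 213, 242, 282]
  FykIV (AGAG, off=3): starts [50, 52, 109, 163] → cuts [53, 55, 112, 166]
  AzqIX (TGCCC, off=2): starts [13, 30, 80, 96, 129, 183, 228] → cuts [15, 32, 82, 98, 131, 185, 230]
  KluI (ATCCAAGG, off=1): starts [22, 41, 271] → cuts [23, 42, 272]
  QalIV (TCACACG, off=6): starts [61, 114, 121, 169, 255] → cuts [67, 120, 127, 175, 261]

All cut coordinates (distinct, sorted): [15, 23, 32, 42, 53, 55, 67, 82, 98, 112, 120, 127, 131, 141, 153, 166, 175, 185, 189, 193, 213, 230, 242, 261, 272, 282]

Fragments:
  [0,15): 15 bp
  [15,23): 8 bp
  [23,32): 9 bp
  [32,42): 10 bp
  [42,53): 11 bp
  [53,55): 2 bp
  [55,67): 12 bp
  [67,82): 15 bp
  [82,98): 16 bp
  [98,112): 14 bp
  [112,120): 8 bp
  [120,127): 7 bp
  [127,131): 4 bp
  [131,141): 10 bp
  [141,153): 12 bp
  [153,166): 13 bp
  [166,175): 9 bp
  [175,185): 10 bp
  [185,189): 4 bp
  [189,193): 4 bp
  [193,213): 20 bp
  [213,230): 17 bp
  [230,242): 12 bp
  [242,261): 19 bp
  [261,272): 11 bp
  [272,282): 10 bp
  [282,293): 11 bp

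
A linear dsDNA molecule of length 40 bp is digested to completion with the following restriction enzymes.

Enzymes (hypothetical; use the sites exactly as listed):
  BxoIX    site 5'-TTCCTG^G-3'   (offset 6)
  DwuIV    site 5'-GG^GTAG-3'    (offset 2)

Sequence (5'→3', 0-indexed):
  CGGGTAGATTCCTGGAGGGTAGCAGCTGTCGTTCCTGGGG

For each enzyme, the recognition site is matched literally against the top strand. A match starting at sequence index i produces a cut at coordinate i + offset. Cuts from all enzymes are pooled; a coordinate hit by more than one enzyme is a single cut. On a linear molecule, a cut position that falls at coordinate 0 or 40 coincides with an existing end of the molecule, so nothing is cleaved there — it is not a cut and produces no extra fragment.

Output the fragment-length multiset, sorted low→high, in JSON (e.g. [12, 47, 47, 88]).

[3,3,4,11,19]

Site scan:
  BxoIX (TTCCTGG, off=6): starts [8, 31] → cuts [14, 37]
  DwuIV (GGGTAG, off=2): starts [1, 16] → cuts [3, 18]

Pooled cuts: [3, 14, 18, 37]

Fragment lengths:
  [0,3): 3 bp
  [3,14): 11 bp
  [14,18): 4 bp
  [18,37): 19 bp
  [37,40): 3 bp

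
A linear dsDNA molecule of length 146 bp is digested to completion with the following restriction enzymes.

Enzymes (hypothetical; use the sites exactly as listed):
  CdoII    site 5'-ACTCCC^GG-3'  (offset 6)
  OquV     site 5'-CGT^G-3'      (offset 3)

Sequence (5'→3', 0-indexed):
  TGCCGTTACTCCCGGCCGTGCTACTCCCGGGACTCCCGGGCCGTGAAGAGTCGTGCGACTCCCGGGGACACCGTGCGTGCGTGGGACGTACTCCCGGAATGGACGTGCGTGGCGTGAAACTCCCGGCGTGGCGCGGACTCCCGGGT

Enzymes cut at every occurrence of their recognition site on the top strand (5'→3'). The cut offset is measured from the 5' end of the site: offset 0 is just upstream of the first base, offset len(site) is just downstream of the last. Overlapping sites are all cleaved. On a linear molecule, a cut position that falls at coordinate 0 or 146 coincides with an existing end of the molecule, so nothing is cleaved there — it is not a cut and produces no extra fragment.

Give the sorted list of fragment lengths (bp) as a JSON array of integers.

[4,4,4,4,5,5,6,7,9,9,9,9,10,11,11,13,13,13]

Site scan:
  CdoII ACTCCCGG/6: at [7, 22, 31, 57, 89, 118, 136] ⇒ [13, 28, 37, 63, 95, 124, 142]
  OquV CGTG/3: at [16, 41, 51, 71, 75, 79, 103, 107, 112, 126] ⇒ [19, 44, 54, 74, 78, 82, 106, 110, 115, 129]

All cut coordinates (distinct, sorted): [13, 19, 28, 37, 44, 54, 63, 74, 78, 82, 95, 106, 110, 115, 124, 129, 142]

Fragment lengths:
  [0,13): 13 bp
  [13,19): 6 bp
  [19,28): 9 bp
  [28,37): 9 bp
  [37,44): 7 bp
  [44,54): 10 bp
  [54,63): 9 bp
  [63,74): 11 bp
  [74,78): 4 bp
  [78,82): 4 bp
  [82,95): 13 bp
  [95,106): 11 bp
  [106,110): 4 bp
  [110,115): 5 bp
  [115,124): 9 bp
  [124,129): 5 bp
  [129,142): 13 bp
  [142,146): 4 bp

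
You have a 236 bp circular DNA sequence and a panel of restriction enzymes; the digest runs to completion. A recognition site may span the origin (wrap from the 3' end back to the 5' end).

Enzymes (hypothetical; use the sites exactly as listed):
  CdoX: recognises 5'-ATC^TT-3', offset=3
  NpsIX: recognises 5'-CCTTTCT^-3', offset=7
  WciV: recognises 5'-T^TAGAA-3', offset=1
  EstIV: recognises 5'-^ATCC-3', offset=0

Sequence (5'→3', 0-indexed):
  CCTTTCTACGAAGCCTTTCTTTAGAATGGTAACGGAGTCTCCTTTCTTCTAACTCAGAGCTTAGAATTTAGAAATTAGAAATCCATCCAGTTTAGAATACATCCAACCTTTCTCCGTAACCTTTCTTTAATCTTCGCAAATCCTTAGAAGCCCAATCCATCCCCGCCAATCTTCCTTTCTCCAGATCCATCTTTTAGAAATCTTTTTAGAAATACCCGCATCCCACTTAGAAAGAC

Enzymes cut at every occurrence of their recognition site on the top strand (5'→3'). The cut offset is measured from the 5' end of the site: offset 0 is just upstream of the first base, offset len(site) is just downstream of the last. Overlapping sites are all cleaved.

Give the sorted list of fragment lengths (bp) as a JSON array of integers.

Site scan:
  CdoX (ATCTT, off=3): starts [129, 168, 188, 199] → cuts [132, 171, 191, 202]
  NpsIX (CCTTTCT, off=7): starts [0, 13, 40, 106, 119, 173] → cuts [7, 20, 47, 113, 126, 180]
  WciV (TTAGAA, off=1): starts [20, 60, 67, 74, 91, 143, 193, 205, 226] → cuts [21, 61, 68, 75, 92, 144, 194, 206, 227]
  EstIV (ATCC, off=0): starts [80, 84, 100, 139, 154, 158, 184, 219] → cuts [80, 84, 100, 139, 154, 158, 184, 219]

All cut coordinates (distinct, sorted): [7, 20, 21, 47, 61, 68, 75, 80, 84, 92, 100, 113, 126, 132, 139, 144, 154, 158, 171, 180, 184, 191, 194, 202, 206, 219, 227]

Fragment lengths:
  7→20: 13 bp
  20→21: 1 bp
  21→47: 26 bp
  47→61: 14 bp
  61→68: 7 bp
  68→75: 7 bp
  75→80: 5 bp
  80→84: 4 bp
  84→92: 8 bp
  92→100: 8 bp
  100→113: 13 bp
  113→126: 13 bp
  126→132: 6 bp
  132→139: 7 bp
  139→144: 5 bp
  144→154: 10 bp
  154→158: 4 bp
  158→171: 13 bp
  171→180: 9 bp
  180→184: 4 bp
  184→191: 7 bp
  191→194: 3 bp
  194→202: 8 bp
  202→206: 4 bp
  206→219: 13 bp
  219→227: 8 bp
  227→7 (wrap): 236-227+7 = 16 bp

[1,3,4,4,4,4,5,5,6,7,7,7,7,8,8,8,8,9,10,13,13,13,13,13,14,16,26]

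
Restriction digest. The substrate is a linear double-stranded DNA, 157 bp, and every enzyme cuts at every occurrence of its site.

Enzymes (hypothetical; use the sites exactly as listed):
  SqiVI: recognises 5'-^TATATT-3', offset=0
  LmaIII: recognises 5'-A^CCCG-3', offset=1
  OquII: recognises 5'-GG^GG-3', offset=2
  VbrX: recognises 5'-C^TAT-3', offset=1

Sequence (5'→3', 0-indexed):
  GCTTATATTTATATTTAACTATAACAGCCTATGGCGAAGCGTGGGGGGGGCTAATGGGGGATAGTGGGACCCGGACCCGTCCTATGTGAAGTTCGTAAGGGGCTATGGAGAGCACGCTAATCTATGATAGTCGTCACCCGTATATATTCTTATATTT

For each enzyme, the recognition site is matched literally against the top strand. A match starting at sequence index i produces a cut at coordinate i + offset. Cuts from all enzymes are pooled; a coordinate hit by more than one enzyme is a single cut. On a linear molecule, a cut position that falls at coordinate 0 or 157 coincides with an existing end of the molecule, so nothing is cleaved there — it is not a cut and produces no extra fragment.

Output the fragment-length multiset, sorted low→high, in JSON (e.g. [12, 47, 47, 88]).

Site scan:
  SqiVI TATATT/0: at [3, 9, 142, 150] ⇒ [3, 9, 142, 150]
  LmaIII ACCCG/1: at [68, 74, 135] ⇒ [69, 75, 136]
  OquII GGGG/2: at [42, 43, 44, 45, 46, 55, 56, 98] ⇒ [44, 45, 46, 47, 48, 57, 58, 100]
  VbrX CTAT/1: at [18, 28, 81, 102, 121] ⇒ [19, 29, 82, 103, 122]

Pooled cuts: [3, 9, 19, 29, 44, 45, 46, 47, 48, 57, 58, 69, 75, 82, 100, 103, 122, 136, 142, 150]

Fragment lengths:
  [0,3): 3 bp
  [3,9): 6 bp
  [9,19): 10 bp
  [19,29): 10 bp
  [29,44): 15 bp
  [44,45): 1 bp
  [45,46): 1 bp
  [46,47): 1 bp
  [47,48): 1 bp
  [48,57): 9 bp
  [57,58): 1 bp
  [58,69): 11 bp
  [69,75): 6 bp
  [75,82): 7 bp
  [82,100): 18 bp
  [100,103): 3 bp
  [103,122): 19 bp
  [122,136): 14 bp
  [136,142): 6 bp
  [142,150): 8 bp
  [150,157): 7 bp

[1,1,1,1,1,3,3,6,6,6,7,7,8,9,10,10,11,14,15,18,19]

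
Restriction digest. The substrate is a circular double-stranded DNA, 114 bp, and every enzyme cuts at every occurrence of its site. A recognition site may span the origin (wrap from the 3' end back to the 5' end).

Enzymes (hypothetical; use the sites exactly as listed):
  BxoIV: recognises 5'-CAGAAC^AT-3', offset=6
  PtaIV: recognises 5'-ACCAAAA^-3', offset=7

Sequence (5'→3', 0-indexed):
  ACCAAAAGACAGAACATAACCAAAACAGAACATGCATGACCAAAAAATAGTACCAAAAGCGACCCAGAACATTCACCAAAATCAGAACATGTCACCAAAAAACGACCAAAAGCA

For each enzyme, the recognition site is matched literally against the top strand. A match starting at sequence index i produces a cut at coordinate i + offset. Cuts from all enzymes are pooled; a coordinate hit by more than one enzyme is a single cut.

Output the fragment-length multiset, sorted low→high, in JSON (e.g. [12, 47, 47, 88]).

Site scan:
  BxoIV CAGAACAT/6: at [9, 25, 64, 82] ⇒ [15, 31, 70, 88]
  PtaIV ACCAAAA/7: at [0, 18, 38, 51, 74, 93, 104] ⇒ [7, 25, 45, 58, 81, 100, 111]

All cut coordinates (distinct, sorted): [7, 15, 25, 31, 45, 58, 70, 81, 88, 100, 111]

Fragment lengths:
  7→15: 8 bp
  15→25: 10 bp
  25→31: 6 bp
  31→45: 14 bp
  45→58: 13 bp
  58→70: 12 bp
  70→81: 11 bp
  81→88: 7 bp
  88→100: 12 bp
  100→111: 11 bp
  111→7 (wrap): 114-111+7 = 10 bp

[6,7,8,10,10,11,11,12,12,13,14]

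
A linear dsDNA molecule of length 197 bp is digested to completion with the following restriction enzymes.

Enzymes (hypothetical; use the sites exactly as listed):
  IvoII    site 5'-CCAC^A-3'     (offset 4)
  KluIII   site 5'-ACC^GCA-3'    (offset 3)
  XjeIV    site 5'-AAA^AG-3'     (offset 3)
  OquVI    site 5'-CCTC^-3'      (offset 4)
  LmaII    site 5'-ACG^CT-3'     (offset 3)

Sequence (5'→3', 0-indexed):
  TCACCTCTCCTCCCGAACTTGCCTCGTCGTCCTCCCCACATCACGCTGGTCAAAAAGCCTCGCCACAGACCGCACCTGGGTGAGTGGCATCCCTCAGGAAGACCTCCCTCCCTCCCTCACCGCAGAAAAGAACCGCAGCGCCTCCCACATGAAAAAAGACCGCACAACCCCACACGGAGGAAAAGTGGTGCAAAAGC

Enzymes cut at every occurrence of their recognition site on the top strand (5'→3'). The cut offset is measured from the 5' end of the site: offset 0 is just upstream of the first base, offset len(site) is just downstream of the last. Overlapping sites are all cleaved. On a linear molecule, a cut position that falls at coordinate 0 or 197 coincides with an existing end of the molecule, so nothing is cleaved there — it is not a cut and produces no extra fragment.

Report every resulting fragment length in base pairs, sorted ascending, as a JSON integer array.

[3,3,4,4,4,4,5,5,5,5,5,6,6,6,7,7,8,9,10,10,10,11,11,12,13,24]

Scan for sites:
  IvoII CCACA/4: at [35, 62, 144, 169] ⇒ [39, 66, 148, 173]
  KluIII ACCGCA/3: at [68, 118, 131, 158] ⇒ [71, 121, 134, 161]
  XjeIV AAAAG/3: at [52, 125, 153, 180, 191] ⇒ [55, 128, 156, 183, 194]
  OquVI CCTC/4: at [3, 8, 21, 30, 57, 91, 102, 106, 110, 114, 140] ⇒ [7, 12, 25, 34, 61, 95, 106, 110, 114, 118, 144]
  LmaII ACGCT/3: at [42] ⇒ [45]

All cut coordinates (distinct, sorted): [7, 12, 25, 34, 39, 45, 55, 61, 66, 71, 95, 106, 110, 114, 118, 121, 128, 134, 144, 148, 156, 161, 173, 183, 194]

Fragment lengths:
  [0,7): 7 bp
  [7,12): 5 bp
  [12,25): 13 bp
  [25,34): 9 bp
  [34,39): 5 bp
  [39,45): 6 bp
  [45,55): 10 bp
  [55,61): 6 bp
  [61,66): 5 bp
  [66,71): 5 bp
  [71,95): 24 bp
  [95,106): 11 bp
  [106,110): 4 bp
  [110,114): 4 bp
  [114,118): 4 bp
  [118,121): 3 bp
  [121,128): 7 bp
  [128,134): 6 bp
  [134,144): 10 bp
  [144,148): 4 bp
  [148,156): 8 bp
  [156,161): 5 bp
  [161,173): 12 bp
  [173,183): 10 bp
  [183,194): 11 bp
  [194,197): 3 bp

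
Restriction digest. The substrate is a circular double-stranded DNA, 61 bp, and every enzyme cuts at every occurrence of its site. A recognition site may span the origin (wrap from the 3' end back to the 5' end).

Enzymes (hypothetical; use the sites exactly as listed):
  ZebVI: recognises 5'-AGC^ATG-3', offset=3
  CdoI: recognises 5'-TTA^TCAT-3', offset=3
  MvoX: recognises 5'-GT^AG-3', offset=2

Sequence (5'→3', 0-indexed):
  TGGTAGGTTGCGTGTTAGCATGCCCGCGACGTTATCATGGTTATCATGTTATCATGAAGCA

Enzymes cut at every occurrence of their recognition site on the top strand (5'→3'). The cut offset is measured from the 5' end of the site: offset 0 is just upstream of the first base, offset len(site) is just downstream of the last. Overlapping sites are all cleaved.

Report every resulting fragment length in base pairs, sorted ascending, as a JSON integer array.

[5,8,9,9,15,15]

Scan for sites:
  ZebVI (AGCATG, off=3): starts [16, 57] → cuts [19, 60]
  CdoI (TTATCAT, off=3): starts [31, 40, 48] → cuts [34, 43, 51]
  MvoX (GTAG, off=2): starts [2] → cuts [4]

All cut coordinates (distinct, sorted): [4, 19, 34, 43, 51, 60]

Fragment lengths:
  4→19: 15 bp
  19→34: 15 bp
  34→43: 9 bp
  43→51: 8 bp
  51→60: 9 bp
  60→4 (wrap): 61-60+4 = 5 bp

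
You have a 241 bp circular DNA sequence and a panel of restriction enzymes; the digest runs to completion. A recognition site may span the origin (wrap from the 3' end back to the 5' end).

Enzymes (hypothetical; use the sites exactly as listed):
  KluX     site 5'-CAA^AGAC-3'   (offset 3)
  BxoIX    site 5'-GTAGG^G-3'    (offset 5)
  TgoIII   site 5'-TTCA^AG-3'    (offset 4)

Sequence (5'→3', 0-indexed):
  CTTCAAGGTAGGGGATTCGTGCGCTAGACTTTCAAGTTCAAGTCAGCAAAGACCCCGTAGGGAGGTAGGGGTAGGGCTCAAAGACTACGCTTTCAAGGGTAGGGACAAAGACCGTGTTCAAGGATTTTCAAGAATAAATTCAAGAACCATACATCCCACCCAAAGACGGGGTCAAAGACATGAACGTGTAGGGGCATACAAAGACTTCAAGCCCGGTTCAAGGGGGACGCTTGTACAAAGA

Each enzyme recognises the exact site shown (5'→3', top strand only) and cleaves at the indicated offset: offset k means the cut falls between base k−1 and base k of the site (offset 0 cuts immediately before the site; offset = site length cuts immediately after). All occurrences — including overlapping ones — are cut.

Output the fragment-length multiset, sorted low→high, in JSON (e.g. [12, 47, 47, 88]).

Site scan:
  KluX (CAAAGAC, off=3): starts [46, 78, 105, 160, 172, 198, 235] → cuts [49, 81, 108, 163, 175, 201, 238]
  BxoIX (GTAGGG, off=5): starts [7, 56, 64, 70, 98, 187] → cuts [12, 61, 69, 75, 103, 192]
  TgoIII (TTCAAG, off=4): starts [1, 30, 36, 91, 116, 126, 138, 205, 216] → cuts [5, 34, 40, 95, 120, 130, 142, 209, 220]

Pooled cuts: [5, 12, 34, 40, 49, 61, 69, 75, 81, 95, 103, 108, 120, 130, 142, 163, 175, 192, 201, 209, 220, 238]

Fragment lengths:
  5→12: 7 bp
  12→34: 22 bp
  34→40: 6 bp
  40→49: 9 bp
  49→61: 12 bp
  61→69: 8 bp
  69→75: 6 bp
  75→81: 6 bp
  81→95: 14 bp
  95→103: 8 bp
  103→108: 5 bp
  108→120: 12 bp
  120→130: 10 bp
  130→142: 12 bp
  142→163: 21 bp
  163→175: 12 bp
  175→192: 17 bp
  192→201: 9 bp
  201→209: 8 bp
  209→220: 11 bp
  220→238: 18 bp
  238→5 (wrap): 241-238+5 = 8 bp

[5,6,6,6,7,8,8,8,8,9,9,10,11,12,12,12,12,14,17,18,21,22]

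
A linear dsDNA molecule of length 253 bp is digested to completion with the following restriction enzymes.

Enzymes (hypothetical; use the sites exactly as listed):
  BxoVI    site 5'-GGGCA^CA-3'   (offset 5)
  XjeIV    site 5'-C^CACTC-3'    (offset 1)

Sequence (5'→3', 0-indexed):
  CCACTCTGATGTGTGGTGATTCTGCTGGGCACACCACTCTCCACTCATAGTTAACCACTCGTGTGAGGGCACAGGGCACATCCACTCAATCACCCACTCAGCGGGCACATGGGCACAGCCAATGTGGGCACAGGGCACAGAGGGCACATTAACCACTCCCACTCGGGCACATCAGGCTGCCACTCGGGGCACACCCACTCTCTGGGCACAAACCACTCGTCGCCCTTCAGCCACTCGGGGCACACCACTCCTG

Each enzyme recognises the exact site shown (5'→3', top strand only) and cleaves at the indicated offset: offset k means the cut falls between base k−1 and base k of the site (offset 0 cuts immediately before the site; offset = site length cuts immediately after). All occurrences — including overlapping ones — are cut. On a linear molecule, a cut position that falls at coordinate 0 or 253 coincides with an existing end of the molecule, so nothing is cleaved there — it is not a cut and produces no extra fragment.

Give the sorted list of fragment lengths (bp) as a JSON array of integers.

Site scan:
  BxoVI GGGCACA/5: at [26, 66, 73, 102, 110, 125, 132, 141, 164, 186, 203, 237] ⇒ [31, 71, 78, 107, 115, 130, 137, 146, 169, 191, 208, 242]
  XjeIV CCACTC/1: at [0, 33, 40, 54, 81, 93, 152, 158, 179, 194, 212, 230, 244] ⇒ [1, 34, 41, 55, 82, 94, 153, 159, 180, 195, 213, 231, 245]

Pooled cuts: [1, 31, 34, 41, 55, 71, 78, 82, 94, 107, 115, 130, 137, 146, 153, 159, 169, 180, 191, 195, 208, 213, 231, 242, 245]

Fragments:
  [0,1): 1 bp
  [1,31): 30 bp
  [31,34): 3 bp
  [34,41): 7 bp
  [41,55): 14 bp
  [55,71): 16 bp
  [71,78): 7 bp
  [78,82): 4 bp
  [82,94): 12 bp
  [94,107): 13 bp
  [107,115): 8 bp
  [115,130): 15 bp
  [130,137): 7 bp
  [137,146): 9 bp
  [146,153): 7 bp
  [153,159): 6 bp
  [159,169): 10 bp
  [169,180): 11 bp
  [180,191): 11 bp
  [191,195): 4 bp
  [195,208): 13 bp
  [208,213): 5 bp
  [213,231): 18 bp
  [231,242): 11 bp
  [242,245): 3 bp
  [245,253): 8 bp

[1,3,3,4,4,5,6,7,7,7,7,8,8,9,10,11,11,11,12,13,13,14,15,16,18,30]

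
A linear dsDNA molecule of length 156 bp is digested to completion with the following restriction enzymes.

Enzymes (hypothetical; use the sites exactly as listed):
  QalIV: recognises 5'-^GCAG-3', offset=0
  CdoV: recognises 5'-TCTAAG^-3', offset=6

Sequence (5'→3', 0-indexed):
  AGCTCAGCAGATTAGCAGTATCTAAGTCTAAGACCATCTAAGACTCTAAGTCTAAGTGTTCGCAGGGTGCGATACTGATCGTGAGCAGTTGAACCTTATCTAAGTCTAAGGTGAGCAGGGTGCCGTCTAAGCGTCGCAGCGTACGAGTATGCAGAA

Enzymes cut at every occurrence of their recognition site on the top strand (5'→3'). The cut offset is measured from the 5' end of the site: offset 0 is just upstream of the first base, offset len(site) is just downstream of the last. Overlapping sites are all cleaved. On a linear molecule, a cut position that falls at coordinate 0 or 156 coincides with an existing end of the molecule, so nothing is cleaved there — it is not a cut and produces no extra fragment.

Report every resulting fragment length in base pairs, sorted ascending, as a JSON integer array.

Scan for sites:
  QalIV GCAG/0: at [6, 14, 61, 84, 114, 135, 150] ⇒ [6, 14, 61, 84, 114, 135, 150]
  CdoV TCTAAG/6: at [20, 26, 36, 44, 50, 98, 104, 125] ⇒ [26, 32, 42, 50, 56, 104, 110, 131]

Pooled cuts: [6, 14, 26, 32, 42, 50, 56, 61, 84, 104, 110, 114, 131, 135, 150]

Fragment lengths:
  [0,6): 6 bp
  [6,14): 8 bp
  [14,26): 12 bp
  [26,32): 6 bp
  [32,42): 10 bp
  [42,50): 8 bp
  [50,56): 6 bp
  [56,61): 5 bp
  [61,84): 23 bp
  [84,104): 20 bp
  [104,110): 6 bp
  [110,114): 4 bp
  [114,131): 17 bp
  [131,135): 4 bp
  [135,150): 15 bp
  [150,156): 6 bp

[4,4,5,6,6,6,6,6,8,8,10,12,15,17,20,23]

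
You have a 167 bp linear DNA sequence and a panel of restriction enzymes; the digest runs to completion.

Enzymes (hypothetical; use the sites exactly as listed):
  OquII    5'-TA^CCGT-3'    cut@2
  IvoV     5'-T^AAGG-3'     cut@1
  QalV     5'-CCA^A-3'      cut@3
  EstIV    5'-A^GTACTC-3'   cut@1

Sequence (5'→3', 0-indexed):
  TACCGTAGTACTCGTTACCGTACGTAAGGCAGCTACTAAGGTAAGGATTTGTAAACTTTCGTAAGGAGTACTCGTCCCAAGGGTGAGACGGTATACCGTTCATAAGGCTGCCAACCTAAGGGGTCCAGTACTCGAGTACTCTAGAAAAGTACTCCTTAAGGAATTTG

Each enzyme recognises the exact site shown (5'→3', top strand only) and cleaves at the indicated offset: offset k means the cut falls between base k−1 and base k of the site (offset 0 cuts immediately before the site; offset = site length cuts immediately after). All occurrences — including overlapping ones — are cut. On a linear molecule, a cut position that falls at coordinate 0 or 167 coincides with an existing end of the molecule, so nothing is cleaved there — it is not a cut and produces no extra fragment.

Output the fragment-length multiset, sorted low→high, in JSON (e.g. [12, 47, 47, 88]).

Scan for sites:
  OquII (TACCGT, off=2): starts [0, 15, 93] → cuts [2, 17, 95]
  IvoV (TAAGG, off=1): starts [24, 36, 41, 61, 102, 116, 156] → cuts [25, 37, 42, 62, 103, 117, 157]
  QalV (CCAA, off=3): starts [76, 110] → cuts [79, 113]
  EstIV (AGTACTC, off=1): starts [6, 66, 126, 134, 147] → cuts [7, 67, 127, 135, 148]

Pooled cuts: [2, 7, 17, 25, 37, 42, 62, 67, 79, 95, 103, 113, 117, 127, 135, 148, 157]

Fragment lengths:
  [0,2): 2 bp
  [2,7): 5 bp
  [7,17): 10 bp
  [17,25): 8 bp
  [25,37): 12 bp
  [37,42): 5 bp
  [42,62): 20 bp
  [62,67): 5 bp
  [67,79): 12 bp
  [79,95): 16 bp
  [95,103): 8 bp
  [103,113): 10 bp
  [113,117): 4 bp
  [117,127): 10 bp
  [127,135): 8 bp
  [135,148): 13 bp
  [148,157): 9 bp
  [157,167): 10 bp

[2,4,5,5,5,8,8,8,9,10,10,10,10,12,12,13,16,20]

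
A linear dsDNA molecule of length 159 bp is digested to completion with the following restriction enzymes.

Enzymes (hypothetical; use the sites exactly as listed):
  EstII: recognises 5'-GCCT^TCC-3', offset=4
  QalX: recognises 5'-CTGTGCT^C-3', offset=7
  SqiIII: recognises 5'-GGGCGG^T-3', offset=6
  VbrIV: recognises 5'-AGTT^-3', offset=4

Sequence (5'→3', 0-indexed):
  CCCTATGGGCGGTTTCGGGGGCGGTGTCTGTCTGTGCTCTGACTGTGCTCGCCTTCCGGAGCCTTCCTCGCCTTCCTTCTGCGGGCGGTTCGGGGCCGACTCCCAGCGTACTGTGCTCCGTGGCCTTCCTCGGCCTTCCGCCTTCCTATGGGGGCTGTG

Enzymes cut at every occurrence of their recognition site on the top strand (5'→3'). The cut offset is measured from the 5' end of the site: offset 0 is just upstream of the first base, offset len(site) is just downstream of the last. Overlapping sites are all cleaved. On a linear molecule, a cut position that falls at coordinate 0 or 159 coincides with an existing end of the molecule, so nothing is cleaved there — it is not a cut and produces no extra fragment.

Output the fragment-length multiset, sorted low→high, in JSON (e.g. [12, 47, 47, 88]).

[5,7,9,9,10,10,11,12,12,14,15,16,29]

Site scan:
  EstII GCCTTCC/4: at [50, 60, 69, 122, 132, 139] ⇒ [54, 64, 73, 126, 136, 143]
  QalX CTGTGCTC/7: at [31, 42, 110] ⇒ [38, 49, 117]
  SqiIII GGGCGGT/6: at [6, 18, 82] ⇒ [12, 24, 88]
  VbrIV (AGTT, off=4): no sites

Pooled cuts: [12, 24, 38, 49, 54, 64, 73, 88, 117, 126, 136, 143]

Fragment lengths:
  [0,12): 12 bp
  [12,24): 12 bp
  [24,38): 14 bp
  [38,49): 11 bp
  [49,54): 5 bp
  [54,64): 10 bp
  [64,73): 9 bp
  [73,88): 15 bp
  [88,117): 29 bp
  [117,126): 9 bp
  [126,136): 10 bp
  [136,143): 7 bp
  [143,159): 16 bp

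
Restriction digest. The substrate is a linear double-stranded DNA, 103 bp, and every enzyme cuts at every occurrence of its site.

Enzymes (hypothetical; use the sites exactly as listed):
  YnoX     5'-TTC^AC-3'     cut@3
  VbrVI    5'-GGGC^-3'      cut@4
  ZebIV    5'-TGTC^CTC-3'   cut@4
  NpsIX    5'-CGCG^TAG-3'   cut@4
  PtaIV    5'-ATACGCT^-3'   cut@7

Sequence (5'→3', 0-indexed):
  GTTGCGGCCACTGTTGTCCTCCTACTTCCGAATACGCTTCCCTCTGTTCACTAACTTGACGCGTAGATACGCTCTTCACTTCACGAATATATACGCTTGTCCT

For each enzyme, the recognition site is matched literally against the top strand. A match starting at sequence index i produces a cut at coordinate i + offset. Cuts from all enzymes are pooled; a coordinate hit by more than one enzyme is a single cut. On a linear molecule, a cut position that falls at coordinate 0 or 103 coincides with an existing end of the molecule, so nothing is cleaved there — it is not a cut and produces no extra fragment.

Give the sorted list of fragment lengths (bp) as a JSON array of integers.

[4,5,6,10,11,14,15,18,20]

Scan for sites:
  YnoX TTCAC/3: at [46, 74, 79] ⇒ [49, 77, 82]
  VbrVI (GGGC, off=4): no sites
  ZebIV TGTCCTC/4: at [14] ⇒ [18]
  NpsIX CGCGTAG/4: at [59] ⇒ [63]
  PtaIV ATACGCT/7: at [31, 66, 90] ⇒ [38, 73, 97]

All cut coordinates (distinct, sorted): [18, 38, 49, 63, 73, 77, 82, 97]

Fragment lengths:
  [0,18): 18 bp
  [18,38): 20 bp
  [38,49): 11 bp
  [49,63): 14 bp
  [63,73): 10 bp
  [73,77): 4 bp
  [77,82): 5 bp
  [82,97): 15 bp
  [97,103): 6 bp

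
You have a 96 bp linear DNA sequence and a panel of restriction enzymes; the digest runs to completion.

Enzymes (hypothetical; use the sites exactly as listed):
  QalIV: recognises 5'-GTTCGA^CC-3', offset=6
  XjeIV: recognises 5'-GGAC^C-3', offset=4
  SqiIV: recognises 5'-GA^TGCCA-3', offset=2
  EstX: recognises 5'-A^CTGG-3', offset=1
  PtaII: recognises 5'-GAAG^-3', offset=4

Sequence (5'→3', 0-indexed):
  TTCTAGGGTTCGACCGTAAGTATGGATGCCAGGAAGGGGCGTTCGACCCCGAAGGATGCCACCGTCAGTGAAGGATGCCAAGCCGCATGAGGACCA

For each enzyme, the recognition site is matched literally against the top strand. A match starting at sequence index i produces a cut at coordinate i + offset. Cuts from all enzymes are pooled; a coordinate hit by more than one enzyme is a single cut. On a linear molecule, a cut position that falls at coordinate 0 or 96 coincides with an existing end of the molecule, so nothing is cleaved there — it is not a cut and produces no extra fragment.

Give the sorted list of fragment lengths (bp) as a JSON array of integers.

[2,2,2,8,10,10,13,13,17,19]

Per-enzyme occurrences:
  QalIV GTTCGACC/6: at [7, 40] ⇒ [13, 46]
  XjeIV GGACC/4: at [90] ⇒ [94]
  SqiIV GATGCCA/2: at [24, 54, 73] ⇒ [26, 56, 75]
  EstX (ACTGG, off=1): no sites
  PtaII GAAG/4: at [32, 50, 69] ⇒ [36, 54, 73]

All cut coordinates (distinct, sorted): [13, 26, 36, 46, 54, 56, 73, 75, 94]

Fragments:
  [0,13): 13 bp
  [13,26): 13 bp
  [26,36): 10 bp
  [36,46): 10 bp
  [46,54): 8 bp
  [54,56): 2 bp
  [56,73): 17 bp
  [73,75): 2 bp
  [75,94): 19 bp
  [94,96): 2 bp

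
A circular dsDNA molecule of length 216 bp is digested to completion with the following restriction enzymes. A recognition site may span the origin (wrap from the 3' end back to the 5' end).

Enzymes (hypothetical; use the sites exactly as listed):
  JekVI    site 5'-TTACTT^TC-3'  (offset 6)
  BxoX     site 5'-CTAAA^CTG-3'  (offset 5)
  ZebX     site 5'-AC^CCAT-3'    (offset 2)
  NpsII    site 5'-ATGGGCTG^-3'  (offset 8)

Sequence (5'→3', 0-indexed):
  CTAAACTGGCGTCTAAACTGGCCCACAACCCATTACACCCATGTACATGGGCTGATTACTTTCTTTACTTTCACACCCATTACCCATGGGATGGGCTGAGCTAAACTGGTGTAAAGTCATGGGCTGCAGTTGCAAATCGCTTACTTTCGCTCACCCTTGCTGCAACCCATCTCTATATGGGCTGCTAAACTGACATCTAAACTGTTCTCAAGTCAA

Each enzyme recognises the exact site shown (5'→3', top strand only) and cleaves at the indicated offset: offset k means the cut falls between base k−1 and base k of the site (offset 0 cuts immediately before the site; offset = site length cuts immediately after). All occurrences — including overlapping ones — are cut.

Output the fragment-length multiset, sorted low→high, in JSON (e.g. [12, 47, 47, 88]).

Per-enzyme occurrences:
  JekVI TTACTTTC/6: at [55, 64, 140] ⇒ [61, 70, 146]
  BxoX CTAAACTG/5: at [0, 12, 100, 184, 196] ⇒ [5, 17, 105, 189, 201]
  ZebX ACCCAT/2: at [27, 36, 74, 81, 164] ⇒ [29, 38, 76, 83, 166]
  NpsII ATGGGCTG/8: at [46, 90, 118, 176] ⇒ [54, 98, 126, 184]

All cut coordinates (distinct, sorted): [5, 17, 29, 38, 54, 61, 70, 76, 83, 98, 105, 126, 146, 166, 184, 189, 201]

Fragment lengths:
  5→17: 12 bp
  17→29: 12 bp
  29→38: 9 bp
  38→54: 16 bp
  54→61: 7 bp
  61→70: 9 bp
  70→76: 6 bp
  76→83: 7 bp
  83→98: 15 bp
  98→105: 7 bp
  105→126: 21 bp
  126→146: 20 bp
  146→166: 20 bp
  166→184: 18 bp
  184→189: 5 bp
  189→201: 12 bp
  201→5 (wrap): 216-201+5 = 20 bp

[5,6,7,7,7,9,9,12,12,12,15,16,18,20,20,20,21]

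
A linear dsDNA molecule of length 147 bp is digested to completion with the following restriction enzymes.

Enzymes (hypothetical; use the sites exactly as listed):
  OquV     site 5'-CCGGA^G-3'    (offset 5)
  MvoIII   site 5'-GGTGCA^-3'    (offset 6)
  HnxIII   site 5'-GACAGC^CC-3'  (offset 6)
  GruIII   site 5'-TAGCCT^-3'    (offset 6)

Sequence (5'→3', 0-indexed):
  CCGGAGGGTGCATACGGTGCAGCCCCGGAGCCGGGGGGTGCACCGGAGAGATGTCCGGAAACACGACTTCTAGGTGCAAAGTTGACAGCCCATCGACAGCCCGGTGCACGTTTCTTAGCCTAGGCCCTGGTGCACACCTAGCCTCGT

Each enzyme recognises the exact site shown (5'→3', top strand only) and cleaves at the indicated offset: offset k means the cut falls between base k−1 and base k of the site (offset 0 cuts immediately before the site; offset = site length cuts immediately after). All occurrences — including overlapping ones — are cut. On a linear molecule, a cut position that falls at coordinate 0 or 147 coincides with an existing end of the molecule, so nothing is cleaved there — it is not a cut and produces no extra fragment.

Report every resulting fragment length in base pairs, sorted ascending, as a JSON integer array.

[3,5,5,7,8,8,9,10,11,11,13,13,13,31]

Scan for sites:
  OquV (CCGGAG, off=5): starts [0, 24, 42] → cuts [5, 29, 47]
  MvoIII (GGTGCA, off=6): starts [6, 15, 36, 72, 102, 128] → cuts [12, 21, 42, 78, 108, 134]
  HnxIII (GACAGCCC, off=6): starts [83, 94] → cuts [89, 100]
  GruIII (TAGCCT, off=6): starts [115, 138] → cuts [121, 144]

All cut coordinates (distinct, sorted): [5, 12, 21, 29, 42, 47, 78, 89, 100, 108, 121, 134, 144]

Fragments:
  [0,5): 5 bp
  [5,12): 7 bp
  [12,21): 9 bp
  [21,29): 8 bp
  [29,42): 13 bp
  [42,47): 5 bp
  [47,78): 31 bp
  [78,89): 11 bp
  [89,100): 11 bp
  [100,108): 8 bp
  [108,121): 13 bp
  [121,134): 13 bp
  [134,144): 10 bp
  [144,147): 3 bp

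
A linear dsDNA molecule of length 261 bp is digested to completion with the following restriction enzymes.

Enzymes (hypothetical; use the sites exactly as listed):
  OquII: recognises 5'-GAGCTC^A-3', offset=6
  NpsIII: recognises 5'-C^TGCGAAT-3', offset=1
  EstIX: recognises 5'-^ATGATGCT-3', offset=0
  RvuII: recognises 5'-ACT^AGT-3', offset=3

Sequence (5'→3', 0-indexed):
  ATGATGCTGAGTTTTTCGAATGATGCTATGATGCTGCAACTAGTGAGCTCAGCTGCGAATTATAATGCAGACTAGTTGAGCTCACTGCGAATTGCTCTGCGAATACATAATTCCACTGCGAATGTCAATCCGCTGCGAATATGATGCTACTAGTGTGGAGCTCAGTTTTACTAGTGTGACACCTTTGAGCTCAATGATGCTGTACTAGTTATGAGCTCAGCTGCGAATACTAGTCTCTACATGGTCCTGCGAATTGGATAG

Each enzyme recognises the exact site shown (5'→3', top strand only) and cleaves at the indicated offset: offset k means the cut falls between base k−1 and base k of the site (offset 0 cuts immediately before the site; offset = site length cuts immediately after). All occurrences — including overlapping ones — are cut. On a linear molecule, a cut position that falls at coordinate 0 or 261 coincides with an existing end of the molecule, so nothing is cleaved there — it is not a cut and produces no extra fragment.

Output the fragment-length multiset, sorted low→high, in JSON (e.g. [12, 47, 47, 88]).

[1,2,3,3,7,8,9,9,10,10,11,12,12,12,13,14,14,16,17,19,19,20,20]

Per-enzyme occurrences:
  OquII (GAGCTCA, off=6): starts [44, 77, 157, 186, 212] → cuts [50, 83, 163, 192, 218]
  NpsIII (CTGCGAAT, off=1): starts [52, 84, 96, 115, 132, 220, 246] → cuts [53, 85, 97, 116, 133, 221, 247]
  EstIX (ATGATGCT, off=0): starts [0, 19, 27, 140, 193] → cuts [19, 27, 140, 193] (position 0 is a terminus of the linear molecule — no cut)
  RvuII (ACTAGT, off=3): starts [38, 70, 148, 169, 203, 228] → cuts [41, 73, 151, 172, 206, 231]

Pooled cuts: [19, 27, 41, 50, 53, 73, 83, 85, 97, 116, 133, 140, 151, 163, 172, 192, 193, 206, 218, 221, 231, 247]

Fragment lengths:
  [0,19): 19 bp
  [19,27): 8 bp
  [27,41): 14 bp
  [41,50): 9 bp
  [50,53): 3 bp
  [53,73): 20 bp
  [73,83): 10 bp
  [83,85): 2 bp
  [85,97): 12 bp
  [97,116): 19 bp
  [116,133): 17 bp
  [133,140): 7 bp
  [140,151): 11 bp
  [151,163): 12 bp
  [163,172): 9 bp
  [172,192): 20 bp
  [192,193): 1 bp
  [193,206): 13 bp
  [206,218): 12 bp
  [218,221): 3 bp
  [221,231): 10 bp
  [231,247): 16 bp
  [247,261): 14 bp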